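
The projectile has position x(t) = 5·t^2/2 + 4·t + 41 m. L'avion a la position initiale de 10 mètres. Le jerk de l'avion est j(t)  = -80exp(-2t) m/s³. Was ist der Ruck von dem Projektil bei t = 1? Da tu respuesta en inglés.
Starting from position x(t) = 5·t^2/2 + 4·t + 41, we take 3 derivatives. Differentiating position, we get velocity: v(t) = 5·t + 4. Taking d/dt of v(t), we find a(t) = 5. Differentiating acceleration, we get jerk: j(t) = 0. We have jerk j(t) = 0. Substituting t = 1: j(1) = 0.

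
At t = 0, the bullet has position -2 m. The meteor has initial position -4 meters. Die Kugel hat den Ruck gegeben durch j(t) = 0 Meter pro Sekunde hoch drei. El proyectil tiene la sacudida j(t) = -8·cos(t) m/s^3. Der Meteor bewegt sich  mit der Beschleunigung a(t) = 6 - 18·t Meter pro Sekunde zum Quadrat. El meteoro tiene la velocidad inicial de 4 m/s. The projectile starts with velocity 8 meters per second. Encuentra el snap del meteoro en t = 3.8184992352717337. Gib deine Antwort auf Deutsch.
Um dies zu lösen, müssen wir 2 Ableitungen unserer Gleichung für die Beschleunigung a(t) = 6 - 18·t nehmen. Durch Ableiten von der Beschleunigung erhalten wir den Ruck: j(t) = -18. Durch Ableiten von dem Ruck erhalten wir den Snap: s(t) = 0. Mit s(t) = 0 und Einsetzen von t = 3.8184992352717337, finden wir s = 0.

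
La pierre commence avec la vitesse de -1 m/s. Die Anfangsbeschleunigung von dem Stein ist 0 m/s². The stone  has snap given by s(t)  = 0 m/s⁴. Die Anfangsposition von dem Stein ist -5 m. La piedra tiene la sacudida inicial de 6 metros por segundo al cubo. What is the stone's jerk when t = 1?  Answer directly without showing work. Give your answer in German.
Die Antwort ist 6.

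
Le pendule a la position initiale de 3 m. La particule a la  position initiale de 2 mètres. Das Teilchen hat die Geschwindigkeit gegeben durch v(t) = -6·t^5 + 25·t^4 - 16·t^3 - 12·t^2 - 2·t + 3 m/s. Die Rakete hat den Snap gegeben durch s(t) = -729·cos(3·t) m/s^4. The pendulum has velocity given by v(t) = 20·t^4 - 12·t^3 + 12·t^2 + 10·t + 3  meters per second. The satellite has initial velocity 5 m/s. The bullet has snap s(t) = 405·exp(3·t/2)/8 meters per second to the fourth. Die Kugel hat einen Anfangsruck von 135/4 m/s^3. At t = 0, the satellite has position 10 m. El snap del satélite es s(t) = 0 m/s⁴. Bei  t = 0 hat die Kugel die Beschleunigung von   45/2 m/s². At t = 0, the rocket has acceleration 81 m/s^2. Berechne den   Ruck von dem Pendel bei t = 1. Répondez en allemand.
Ausgehend von der Geschwindigkeit v(t) = 20·t^4 - 12·t^3 + 12·t^2 + 10·t + 3, nehmen wir 2 Ableitungen. Die Ableitung von der Geschwindigkeit ergibt die Beschleunigung: a(t) = 80·t^3 - 36·t^2 + 24·t + 10. Durch Ableiten von der Beschleunigung erhalten wir den Ruck: j(t) = 240·t^2 - 72·t + 24. Mit j(t) = 240·t^2 - 72·t + 24 und Einsetzen von t = 1, finden wir j = 192.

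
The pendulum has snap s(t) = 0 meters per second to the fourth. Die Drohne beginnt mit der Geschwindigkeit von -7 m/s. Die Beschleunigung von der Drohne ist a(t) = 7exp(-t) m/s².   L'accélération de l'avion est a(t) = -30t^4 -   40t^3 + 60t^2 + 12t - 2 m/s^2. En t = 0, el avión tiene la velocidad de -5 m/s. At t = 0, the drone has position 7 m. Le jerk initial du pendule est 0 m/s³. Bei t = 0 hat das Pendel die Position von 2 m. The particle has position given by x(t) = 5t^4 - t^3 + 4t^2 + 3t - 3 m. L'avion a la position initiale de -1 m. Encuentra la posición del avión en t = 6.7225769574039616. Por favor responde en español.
Debemos encontrar la antiderivada de nuestra ecuación de la aceleración a(t) = -30·t^4 - 40·t^3 + 60·t^2 + 12·t - 2 2 veces. La integral de la aceleración, con v(0) = -5, da la velocidad: v(t) = -6·t^5 - 10·t^4 + 20·t^3 + 6·t^2 - 2·t - 5. Tomando ∫v(t)dt y aplicando x(0) = -1, encontramos x(t) = -t^6 - 2·t^5 + 5·t^4 + 2·t^3 - t^2 - 5·t - 1. De la ecuación de la posición x(t) = -t^6 - 2·t^5 + 5·t^4 + 2·t^3 - t^2 - 5·t - 1, sustituimos t = 6.7225769574039616 para obtener x = -109023.415068692.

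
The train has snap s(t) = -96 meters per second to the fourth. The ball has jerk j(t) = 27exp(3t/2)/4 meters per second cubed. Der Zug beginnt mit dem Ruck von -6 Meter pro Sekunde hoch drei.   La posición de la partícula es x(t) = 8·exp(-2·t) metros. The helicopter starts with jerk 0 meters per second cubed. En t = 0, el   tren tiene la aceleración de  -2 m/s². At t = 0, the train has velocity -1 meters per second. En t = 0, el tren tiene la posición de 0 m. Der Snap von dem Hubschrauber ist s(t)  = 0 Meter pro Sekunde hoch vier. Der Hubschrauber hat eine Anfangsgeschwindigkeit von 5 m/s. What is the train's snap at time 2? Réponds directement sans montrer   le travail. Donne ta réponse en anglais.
s(2) = -96.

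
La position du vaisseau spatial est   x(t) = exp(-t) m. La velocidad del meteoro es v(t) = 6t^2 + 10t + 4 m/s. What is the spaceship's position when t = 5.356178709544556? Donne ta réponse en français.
En utilisant x(t) = exp(-t) et en substituant t = 5.356178709544556, nous trouvons x = 0.00471890400091230.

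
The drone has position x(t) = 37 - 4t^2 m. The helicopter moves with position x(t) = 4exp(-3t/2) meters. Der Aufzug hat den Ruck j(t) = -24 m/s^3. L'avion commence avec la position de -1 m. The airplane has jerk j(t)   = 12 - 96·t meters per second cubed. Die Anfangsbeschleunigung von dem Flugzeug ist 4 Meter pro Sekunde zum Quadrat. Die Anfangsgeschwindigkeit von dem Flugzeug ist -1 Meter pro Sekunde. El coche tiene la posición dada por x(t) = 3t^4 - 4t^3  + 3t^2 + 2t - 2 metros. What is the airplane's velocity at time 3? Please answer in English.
We must find the antiderivative of our jerk equation j(t) = 12 - 96·t 2 times. The antiderivative of jerk is acceleration. Using a(0) = 4, we get a(t) = -48·t^2 + 12·t + 4. The antiderivative of acceleration, with v(0) = -1, gives velocity: v(t) = -16·t^3 + 6·t^2 + 4·t - 1. From the given velocity equation v(t) = -16·t^3 + 6·t^2 + 4·t - 1, we substitute t = 3 to get v = -367.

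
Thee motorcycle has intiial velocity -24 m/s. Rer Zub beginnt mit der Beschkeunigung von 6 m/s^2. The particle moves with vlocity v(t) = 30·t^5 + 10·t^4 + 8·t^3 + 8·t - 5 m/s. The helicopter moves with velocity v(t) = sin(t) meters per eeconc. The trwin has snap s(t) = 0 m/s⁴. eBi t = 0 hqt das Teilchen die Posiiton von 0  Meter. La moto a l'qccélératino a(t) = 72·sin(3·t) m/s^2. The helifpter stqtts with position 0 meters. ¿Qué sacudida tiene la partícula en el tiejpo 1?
Para resolver esto, necesitamos tomar 2 derivadas de nuestra ecuación de la velocidad v(t) = 30·t^5 + 10·t^4 + 8·t^3 + 8·t - 5. Derivando la velocidad, obtenemos la aceleración: a(t) = 150·t^4 + 40·t^3 + 24·t^2 + 8. Derivando la aceleración, obtenemos la sacudida: j(t) = 600·t^3 + 120·t^2 + 48·t. Tenemos la sacudida j(t) = 600·t^3 + 120·t^2 + 48·t. Sustituyendo t = 1: j(1) = 768.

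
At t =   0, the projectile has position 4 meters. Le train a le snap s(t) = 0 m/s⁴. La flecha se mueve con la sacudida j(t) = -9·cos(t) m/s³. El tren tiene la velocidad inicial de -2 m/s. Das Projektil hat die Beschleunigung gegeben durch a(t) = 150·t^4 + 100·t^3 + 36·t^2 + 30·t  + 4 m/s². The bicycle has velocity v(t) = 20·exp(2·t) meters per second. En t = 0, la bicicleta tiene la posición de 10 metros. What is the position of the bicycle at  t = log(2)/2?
Starting from velocity v(t) = 20·exp(2·t), we take 1 antiderivative. Finding the integral of v(t) and using x(0) = 10: x(t) = 10·exp(2·t). From the given position equation x(t) = 10·exp(2·t), we substitute t = log(2)/2 to get x = 20.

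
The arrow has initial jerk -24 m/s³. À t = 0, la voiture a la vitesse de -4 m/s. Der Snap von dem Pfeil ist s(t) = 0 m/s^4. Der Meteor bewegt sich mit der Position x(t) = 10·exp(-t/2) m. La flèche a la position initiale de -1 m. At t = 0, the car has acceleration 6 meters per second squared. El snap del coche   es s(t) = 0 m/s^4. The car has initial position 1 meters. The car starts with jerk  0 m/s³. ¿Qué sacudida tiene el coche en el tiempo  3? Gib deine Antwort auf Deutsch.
Wir müssen unsere Gleichung für den Snap s(t) = 0 1-mal integrieren. Mit ∫s(t)dt und Anwendung von j(0) = 0, finden wir j(t) = 0. Aus der Gleichung für den Ruck j(t) = 0, setzen wir t = 3 ein und erhalten j = 0.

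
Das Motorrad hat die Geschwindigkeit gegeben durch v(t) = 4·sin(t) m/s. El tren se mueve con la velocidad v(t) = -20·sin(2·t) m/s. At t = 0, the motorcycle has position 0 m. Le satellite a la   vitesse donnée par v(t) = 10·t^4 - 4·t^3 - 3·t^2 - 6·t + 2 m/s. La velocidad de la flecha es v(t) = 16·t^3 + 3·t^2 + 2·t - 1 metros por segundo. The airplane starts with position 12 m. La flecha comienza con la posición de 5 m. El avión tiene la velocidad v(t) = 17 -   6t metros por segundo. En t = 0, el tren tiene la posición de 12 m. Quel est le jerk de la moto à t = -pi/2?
Pour résoudre ceci, nous devons prendre 2 dérivées de notre équation de la vitesse v(t) = 4·sin(t). La dérivée de la vitesse donne l'accélération: a(t) = 4·cos(t). En dérivant l'accélération, nous obtenons le jerk: j(t) = -4·sin(t). De l'équation du jerk j(t) = -4·sin(t), nous substituons t = -pi/2 pour obtenir j = 4.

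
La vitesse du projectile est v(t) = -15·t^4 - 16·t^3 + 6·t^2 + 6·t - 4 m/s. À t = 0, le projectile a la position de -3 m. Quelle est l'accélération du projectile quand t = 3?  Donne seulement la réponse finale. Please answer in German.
Die Antwort ist -2010.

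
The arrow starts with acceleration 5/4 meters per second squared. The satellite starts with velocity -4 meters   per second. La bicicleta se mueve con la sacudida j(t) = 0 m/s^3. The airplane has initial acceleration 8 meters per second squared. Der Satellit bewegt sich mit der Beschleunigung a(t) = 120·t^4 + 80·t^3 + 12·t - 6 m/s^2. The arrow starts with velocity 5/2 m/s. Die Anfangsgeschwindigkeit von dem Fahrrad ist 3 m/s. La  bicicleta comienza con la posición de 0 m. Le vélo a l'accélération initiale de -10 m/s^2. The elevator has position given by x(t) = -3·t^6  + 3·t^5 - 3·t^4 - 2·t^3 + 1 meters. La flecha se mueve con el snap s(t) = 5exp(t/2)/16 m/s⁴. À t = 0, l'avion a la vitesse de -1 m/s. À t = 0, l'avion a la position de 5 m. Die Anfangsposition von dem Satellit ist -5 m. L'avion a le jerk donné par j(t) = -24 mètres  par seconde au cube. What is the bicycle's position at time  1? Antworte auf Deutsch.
Wir müssen unsere Gleichung für den Ruck j(t) = 0 3-mal integrieren. Das Integral von dem Ruck, mit a(0) = -10, ergibt die Beschleunigung: a(t) = -10. Mit ∫a(t)dt und Anwendung von v(0) = 3, finden wir v(t) = 3 - 10·t. Mit ∫v(t)dt und Anwendung von x(0) = 0, finden wir x(t) = -5·t^2 + 3·t. Aus der Gleichung für die Position x(t) = -5·t^2 + 3·t, setzen wir t = 1 ein und erhalten x = -2.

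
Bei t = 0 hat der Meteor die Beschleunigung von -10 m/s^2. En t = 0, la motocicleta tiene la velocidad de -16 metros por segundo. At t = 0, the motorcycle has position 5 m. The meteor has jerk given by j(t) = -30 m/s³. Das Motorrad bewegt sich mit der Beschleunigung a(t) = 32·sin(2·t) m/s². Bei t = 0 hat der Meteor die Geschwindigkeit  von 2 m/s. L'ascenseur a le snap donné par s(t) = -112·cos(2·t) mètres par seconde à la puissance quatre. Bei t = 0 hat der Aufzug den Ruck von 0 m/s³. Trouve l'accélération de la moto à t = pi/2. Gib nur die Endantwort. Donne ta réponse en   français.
À t = pi/2, a = 0.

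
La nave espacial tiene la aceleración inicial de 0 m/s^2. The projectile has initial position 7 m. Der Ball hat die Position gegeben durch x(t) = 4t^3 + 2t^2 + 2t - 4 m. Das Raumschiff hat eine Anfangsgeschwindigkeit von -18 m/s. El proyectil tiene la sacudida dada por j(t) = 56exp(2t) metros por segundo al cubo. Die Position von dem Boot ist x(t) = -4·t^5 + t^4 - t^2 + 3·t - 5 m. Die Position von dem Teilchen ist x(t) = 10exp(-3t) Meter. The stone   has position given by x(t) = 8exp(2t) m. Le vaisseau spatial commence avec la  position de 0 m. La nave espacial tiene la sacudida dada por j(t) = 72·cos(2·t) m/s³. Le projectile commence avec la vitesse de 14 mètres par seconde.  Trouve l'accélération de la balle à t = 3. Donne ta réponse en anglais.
We must differentiate our position equation x(t) = 4·t^3 + 2·t^2 + 2·t - 4 2 times. The derivative of position gives velocity: v(t) = 12·t^2 + 4·t + 2. Taking d/dt of v(t), we find a(t) = 24·t + 4. Using a(t) = 24·t + 4 and substituting t = 3, we find a = 76.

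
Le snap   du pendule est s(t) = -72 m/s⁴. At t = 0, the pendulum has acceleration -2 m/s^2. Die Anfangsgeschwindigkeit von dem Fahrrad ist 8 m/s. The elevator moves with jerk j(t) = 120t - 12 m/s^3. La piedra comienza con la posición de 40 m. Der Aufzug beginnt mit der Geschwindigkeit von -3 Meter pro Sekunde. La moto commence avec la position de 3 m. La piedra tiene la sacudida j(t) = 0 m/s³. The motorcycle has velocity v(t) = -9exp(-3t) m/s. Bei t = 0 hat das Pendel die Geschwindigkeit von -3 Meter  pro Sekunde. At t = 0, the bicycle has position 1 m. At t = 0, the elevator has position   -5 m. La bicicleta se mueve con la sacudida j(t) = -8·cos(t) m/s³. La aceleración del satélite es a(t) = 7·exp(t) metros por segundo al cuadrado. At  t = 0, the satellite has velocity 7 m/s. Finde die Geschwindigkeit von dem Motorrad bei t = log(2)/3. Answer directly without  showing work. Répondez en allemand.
Die Geschwindigkeit bei t = log(2)/3 ist v = -9/2.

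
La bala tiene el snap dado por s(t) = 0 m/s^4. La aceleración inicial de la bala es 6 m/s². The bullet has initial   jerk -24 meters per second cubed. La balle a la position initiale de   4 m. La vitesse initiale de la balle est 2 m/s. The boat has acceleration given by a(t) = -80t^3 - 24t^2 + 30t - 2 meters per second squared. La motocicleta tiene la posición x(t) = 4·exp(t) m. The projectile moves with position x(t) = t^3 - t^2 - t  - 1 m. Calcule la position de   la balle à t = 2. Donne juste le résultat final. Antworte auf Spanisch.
La posición en t = 2 es x = -12.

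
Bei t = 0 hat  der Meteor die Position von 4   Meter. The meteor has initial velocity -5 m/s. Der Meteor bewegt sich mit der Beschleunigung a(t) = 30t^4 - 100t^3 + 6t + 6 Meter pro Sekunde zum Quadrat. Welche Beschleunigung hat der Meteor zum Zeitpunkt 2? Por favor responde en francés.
Nous avons l'accélération a(t) = 30·t^4 - 100·t^3 + 6·t + 6. En substituant t = 2: a(2) = -302.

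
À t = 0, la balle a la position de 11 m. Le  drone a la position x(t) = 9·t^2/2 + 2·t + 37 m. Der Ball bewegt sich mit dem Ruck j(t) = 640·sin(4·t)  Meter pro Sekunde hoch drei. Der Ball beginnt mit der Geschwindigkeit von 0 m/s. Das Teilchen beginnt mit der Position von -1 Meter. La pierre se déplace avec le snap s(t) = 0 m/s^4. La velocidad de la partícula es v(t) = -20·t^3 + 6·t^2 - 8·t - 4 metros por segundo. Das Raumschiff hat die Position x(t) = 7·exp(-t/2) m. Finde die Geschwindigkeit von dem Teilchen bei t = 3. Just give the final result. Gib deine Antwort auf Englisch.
The velocity at t = 3 is v = -514.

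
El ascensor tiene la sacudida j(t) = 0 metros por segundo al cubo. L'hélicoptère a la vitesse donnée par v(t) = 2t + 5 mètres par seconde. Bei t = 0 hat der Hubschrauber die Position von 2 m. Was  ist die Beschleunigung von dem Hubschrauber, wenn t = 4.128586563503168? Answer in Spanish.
Debemos derivar nuestra ecuación de la velocidad v(t) = 2·t + 5 1 vez. Tomando d/dt de v(t), encontramos a(t) = 2. De la ecuación de la aceleración a(t) = 2, sustituimos t = 4.128586563503168 para obtener a = 2.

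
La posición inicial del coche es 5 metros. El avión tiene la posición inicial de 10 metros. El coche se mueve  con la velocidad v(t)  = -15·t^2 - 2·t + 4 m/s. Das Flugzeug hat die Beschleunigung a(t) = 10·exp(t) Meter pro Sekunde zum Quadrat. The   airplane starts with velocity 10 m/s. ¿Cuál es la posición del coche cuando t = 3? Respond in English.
Starting from velocity v(t) = -15·t^2 - 2·t + 4, we take 1 antiderivative. The integral of velocity is position. Using x(0) = 5, we get x(t) = -5·t^3 - t^2 + 4·t + 5. From the given position equation x(t) = -5·t^3 - t^2 + 4·t + 5, we substitute t = 3 to get x = -127.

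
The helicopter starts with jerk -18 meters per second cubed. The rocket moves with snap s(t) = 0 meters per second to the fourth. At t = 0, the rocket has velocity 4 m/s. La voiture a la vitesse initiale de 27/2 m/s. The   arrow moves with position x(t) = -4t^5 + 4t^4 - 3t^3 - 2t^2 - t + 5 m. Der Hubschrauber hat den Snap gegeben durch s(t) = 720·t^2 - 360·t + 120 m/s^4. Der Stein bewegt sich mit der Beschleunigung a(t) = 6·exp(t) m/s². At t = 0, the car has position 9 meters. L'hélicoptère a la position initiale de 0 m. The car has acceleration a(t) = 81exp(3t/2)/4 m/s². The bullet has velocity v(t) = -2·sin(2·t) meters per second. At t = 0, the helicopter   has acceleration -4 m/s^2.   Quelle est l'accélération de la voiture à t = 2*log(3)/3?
Nous avons l'accélération a(t) = 81·exp(3·t/2)/4. En substituant t = 2*log(3)/3: a(2*log(3)/3) = 243/4.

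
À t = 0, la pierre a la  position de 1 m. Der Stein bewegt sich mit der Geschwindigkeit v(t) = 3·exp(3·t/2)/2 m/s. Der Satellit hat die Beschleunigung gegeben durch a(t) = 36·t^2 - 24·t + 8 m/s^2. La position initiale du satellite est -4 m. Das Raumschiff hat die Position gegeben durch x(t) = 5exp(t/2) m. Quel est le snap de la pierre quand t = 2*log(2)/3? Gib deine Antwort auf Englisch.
We must differentiate our velocity equation v(t) = 3·exp(3·t/2)/2 3 times. The derivative of velocity gives acceleration: a(t) = 9·exp(3·t/2)/4. The derivative of acceleration gives jerk: j(t) = 27·exp(3·t/2)/8. Differentiating jerk, we get snap: s(t) = 81·exp(3·t/2)/16. We have snap s(t) = 81·exp(3·t/2)/16. Substituting t = 2*log(2)/3: s(2*log(2)/3) = 81/8.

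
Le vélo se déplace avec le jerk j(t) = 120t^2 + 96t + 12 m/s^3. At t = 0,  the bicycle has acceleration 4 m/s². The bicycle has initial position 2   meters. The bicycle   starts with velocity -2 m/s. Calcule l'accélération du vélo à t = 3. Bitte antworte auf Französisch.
En partant du jerk j(t) = 120·t^2 + 96·t + 12, nous prenons 1 intégrale. En intégrant le jerk et en utilisant la condition initiale a(0) = 4, nous obtenons a(t) = 40·t^3 + 48·t^2 + 12·t + 4. De l'équation de l'accélération a(t) = 40·t^3 + 48·t^2 + 12·t + 4, nous substituons t = 3 pour obtenir a = 1552.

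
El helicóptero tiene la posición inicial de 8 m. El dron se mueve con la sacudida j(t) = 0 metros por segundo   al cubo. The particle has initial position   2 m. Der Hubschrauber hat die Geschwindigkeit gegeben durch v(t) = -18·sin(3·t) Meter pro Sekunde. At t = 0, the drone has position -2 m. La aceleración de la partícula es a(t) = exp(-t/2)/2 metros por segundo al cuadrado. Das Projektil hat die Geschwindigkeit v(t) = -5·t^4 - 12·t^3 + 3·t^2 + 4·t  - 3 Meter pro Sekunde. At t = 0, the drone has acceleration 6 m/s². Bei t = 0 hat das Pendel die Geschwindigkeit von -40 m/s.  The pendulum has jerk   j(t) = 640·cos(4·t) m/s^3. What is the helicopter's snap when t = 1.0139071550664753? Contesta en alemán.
Ausgehend von der Geschwindigkeit v(t) = -18·sin(3·t), nehmen wir 3 Ableitungen. Die Ableitung von der Geschwindigkeit ergibt die Beschleunigung: a(t) = -54·cos(3·t). Mit d/dt von a(t) finden wir j(t) = 162·sin(3·t). Durch Ableiten von dem Ruck erhalten wir den Snap: s(t) = 486·cos(3·t). Mit s(t) = 486·cos(3·t) und Einsetzen von t = 1.0139071550664753, finden wir s = -483.578270128989.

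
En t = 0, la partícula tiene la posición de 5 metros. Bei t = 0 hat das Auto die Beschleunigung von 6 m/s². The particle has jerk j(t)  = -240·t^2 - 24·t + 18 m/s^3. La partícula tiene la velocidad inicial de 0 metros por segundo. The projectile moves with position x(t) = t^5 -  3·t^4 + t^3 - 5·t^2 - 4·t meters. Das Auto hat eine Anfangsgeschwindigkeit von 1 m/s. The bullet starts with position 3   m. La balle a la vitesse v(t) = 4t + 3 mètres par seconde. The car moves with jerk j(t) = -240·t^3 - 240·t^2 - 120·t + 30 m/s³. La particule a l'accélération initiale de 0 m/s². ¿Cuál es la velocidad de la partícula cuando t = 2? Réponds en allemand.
Ausgehend von dem Ruck j(t) = -240·t^2 - 24·t + 18, nehmen wir 2 Integrale. Durch Integration von dem Ruck und Verwendung der Anfangsbedingung a(0) = 0, erhalten wir a(t) = 2·t·(-40·t^2 - 6·t + 9). Durch Integration von der Beschleunigung und Verwendung der Anfangsbedingung v(0) = 0, erhalten wir v(t) = t^2·(-20·t^2 - 4·t + 9). Mit v(t) = t^2·(-20·t^2 - 4·t + 9) und Einsetzen von t = 2, finden wir v = -316.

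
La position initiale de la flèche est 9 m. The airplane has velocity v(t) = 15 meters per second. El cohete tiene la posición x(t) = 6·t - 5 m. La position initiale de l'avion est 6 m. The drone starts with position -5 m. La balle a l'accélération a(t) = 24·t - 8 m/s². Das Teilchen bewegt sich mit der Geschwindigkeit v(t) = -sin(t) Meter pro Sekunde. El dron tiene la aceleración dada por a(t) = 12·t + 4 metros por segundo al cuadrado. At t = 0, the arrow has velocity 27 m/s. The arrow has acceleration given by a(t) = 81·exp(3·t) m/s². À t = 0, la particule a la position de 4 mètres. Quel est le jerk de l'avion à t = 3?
Pour résoudre ceci, nous devons prendre 2 dérivées de notre équation de la vitesse v(t) = 15. La dérivée de la vitesse donne l'accélération: a(t) = 0. En dérivant l'accélération, nous obtenons le jerk: j(t) = 0. En utilisant j(t) = 0 et en substituant t = 3, nous trouvons j = 0.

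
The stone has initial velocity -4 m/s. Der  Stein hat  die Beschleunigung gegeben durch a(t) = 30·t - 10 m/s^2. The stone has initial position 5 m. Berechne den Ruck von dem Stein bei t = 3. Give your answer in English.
We must differentiate our acceleration equation a(t) = 30·t - 10 1 time. The derivative of acceleration gives jerk: j(t) = 30. We have jerk j(t) = 30. Substituting t = 3: j(3) = 30.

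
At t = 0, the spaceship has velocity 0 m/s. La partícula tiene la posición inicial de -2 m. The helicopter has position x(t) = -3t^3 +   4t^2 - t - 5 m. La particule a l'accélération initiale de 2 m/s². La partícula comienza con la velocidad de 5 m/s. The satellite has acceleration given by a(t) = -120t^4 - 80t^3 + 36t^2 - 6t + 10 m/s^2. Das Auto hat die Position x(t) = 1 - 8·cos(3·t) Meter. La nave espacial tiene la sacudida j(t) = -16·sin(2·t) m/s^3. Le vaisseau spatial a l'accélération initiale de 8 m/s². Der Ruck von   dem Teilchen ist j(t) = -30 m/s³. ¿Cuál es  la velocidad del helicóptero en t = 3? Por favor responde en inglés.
We must differentiate our position equation x(t) = -3·t^3 + 4·t^2 - t - 5 1 time. The derivative of position gives velocity: v(t) = -9·t^2 + 8·t - 1. We have velocity v(t) = -9·t^2 + 8·t - 1. Substituting t = 3: v(3) = -58.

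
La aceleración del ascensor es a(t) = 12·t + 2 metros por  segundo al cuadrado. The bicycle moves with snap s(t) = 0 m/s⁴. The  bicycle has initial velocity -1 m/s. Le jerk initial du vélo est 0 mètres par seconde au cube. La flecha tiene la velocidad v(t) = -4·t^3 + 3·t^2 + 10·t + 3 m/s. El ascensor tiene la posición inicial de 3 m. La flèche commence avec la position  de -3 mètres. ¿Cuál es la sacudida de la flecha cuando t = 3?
Partiendo de la velocidad v(t) = -4·t^3 + 3·t^2 + 10·t + 3, tomamos 2 derivadas. La derivada de la velocidad da la aceleración: a(t) = -12·t^2 + 6·t + 10. La derivada de la aceleración da la sacudida: j(t) = 6 - 24·t. Usando j(t) = 6 - 24·t y sustituyendo t = 3, encontramos j = -66.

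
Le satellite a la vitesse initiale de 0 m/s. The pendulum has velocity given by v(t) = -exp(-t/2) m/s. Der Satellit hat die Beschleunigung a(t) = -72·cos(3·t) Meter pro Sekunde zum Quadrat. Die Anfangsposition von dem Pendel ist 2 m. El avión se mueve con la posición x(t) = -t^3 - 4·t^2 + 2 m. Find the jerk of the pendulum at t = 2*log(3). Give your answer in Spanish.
Partiendo de la velocidad v(t) = -exp(-t/2), tomamos 2 derivadas. Tomando d/dt de v(t), encontramos a(t) = exp(-t/2)/2. Derivando la aceleración, obtenemos la sacudida: j(t) = -exp(-t/2)/4. De la ecuación de la sacudida j(t) = -exp(-t/2)/4, sustituimos t = 2*log(3) para obtener j = -1/12.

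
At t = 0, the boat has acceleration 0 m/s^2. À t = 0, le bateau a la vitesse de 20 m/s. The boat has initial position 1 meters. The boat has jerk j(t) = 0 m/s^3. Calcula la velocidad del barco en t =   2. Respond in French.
Nous devons trouver la primitive de notre équation du jerk j(t) = 0 2 fois. L'intégrale du jerk, avec a(0) = 0, donne l'accélération: a(t) = 0. En intégrant l'accélération et en utilisant la condition initiale v(0) = 20, nous obtenons v(t) = 20. En utilisant v(t) = 20 et en substituant t = 2, nous trouvons v = 20.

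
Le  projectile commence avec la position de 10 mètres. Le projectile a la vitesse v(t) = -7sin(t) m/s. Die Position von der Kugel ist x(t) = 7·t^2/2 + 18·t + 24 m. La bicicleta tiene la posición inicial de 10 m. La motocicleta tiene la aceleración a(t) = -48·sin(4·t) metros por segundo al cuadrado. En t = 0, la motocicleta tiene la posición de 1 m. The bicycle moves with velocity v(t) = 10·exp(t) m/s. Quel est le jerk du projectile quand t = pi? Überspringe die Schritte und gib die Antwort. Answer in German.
j(pi) = 0.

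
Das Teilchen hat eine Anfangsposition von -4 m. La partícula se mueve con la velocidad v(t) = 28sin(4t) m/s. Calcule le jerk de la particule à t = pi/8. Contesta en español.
Para resolver esto, necesitamos tomar 2 derivadas de nuestra ecuación de la velocidad v(t) = 28·sin(4·t). Derivando la velocidad, obtenemos la aceleración: a(t) = 112·cos(4·t). Tomando d/dt de a(t), encontramos j(t) = -448·sin(4·t). Usando j(t) = -448·sin(4·t) y sustituyendo t = pi/8, encontramos j = -448.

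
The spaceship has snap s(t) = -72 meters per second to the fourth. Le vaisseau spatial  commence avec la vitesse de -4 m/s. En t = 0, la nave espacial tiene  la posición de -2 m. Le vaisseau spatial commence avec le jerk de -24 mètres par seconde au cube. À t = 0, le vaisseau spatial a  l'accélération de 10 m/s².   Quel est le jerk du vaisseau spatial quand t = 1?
Nous devons trouver la primitive de notre équation du snap s(t) = -72 1 fois. La primitive du snap est le jerk. En utilisant j(0) = -24, nous obtenons j(t) = -72·t - 24. En utilisant j(t) = -72·t - 24 et en substituant t = 1, nous trouvons j = -96.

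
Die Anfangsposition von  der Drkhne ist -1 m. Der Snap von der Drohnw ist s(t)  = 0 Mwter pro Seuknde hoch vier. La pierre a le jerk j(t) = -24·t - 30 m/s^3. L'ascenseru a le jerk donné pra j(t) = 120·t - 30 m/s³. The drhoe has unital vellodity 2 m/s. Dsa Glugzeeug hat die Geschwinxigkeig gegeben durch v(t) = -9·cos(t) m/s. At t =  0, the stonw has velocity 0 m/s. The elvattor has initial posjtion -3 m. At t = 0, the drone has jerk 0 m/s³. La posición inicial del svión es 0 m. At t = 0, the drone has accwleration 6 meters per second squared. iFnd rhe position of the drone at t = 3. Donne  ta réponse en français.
En partant du snap s(t) = 0, nous prenons 4 primitives. En prenant ∫s(t)dt et en appliquant j(0) = 0, nous trouvons j(t) = 0. En intégrant le jerk et en utilisant la condition initiale a(0) = 6, nous obtenons a(t) = 6. L'intégrale de l'accélération est la vitesse. En utilisant v(0) = 2, nous obtenons v(t) = 6·t + 2. L'intégrale de la vitesse est la position. En utilisant x(0) = -1, nous obtenons x(t) = 3·t^2 + 2·t - 1. En utilisant x(t) = 3·t^2 + 2·t - 1 et en substituant t = 3, nous trouvons x = 32.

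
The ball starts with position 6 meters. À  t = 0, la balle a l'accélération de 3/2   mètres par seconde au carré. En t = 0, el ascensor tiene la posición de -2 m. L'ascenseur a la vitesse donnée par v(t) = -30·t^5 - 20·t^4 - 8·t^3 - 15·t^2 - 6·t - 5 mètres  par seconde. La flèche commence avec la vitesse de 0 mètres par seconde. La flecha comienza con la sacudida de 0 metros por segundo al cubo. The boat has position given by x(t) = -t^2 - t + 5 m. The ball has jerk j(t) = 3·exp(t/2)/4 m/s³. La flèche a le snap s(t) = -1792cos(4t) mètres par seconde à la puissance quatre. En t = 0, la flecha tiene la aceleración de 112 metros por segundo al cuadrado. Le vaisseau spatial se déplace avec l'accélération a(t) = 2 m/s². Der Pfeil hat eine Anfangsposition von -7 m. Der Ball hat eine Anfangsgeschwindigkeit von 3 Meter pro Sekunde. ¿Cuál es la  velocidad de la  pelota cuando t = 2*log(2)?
Necesitamos integrar nuestra ecuación de la sacudida j(t) = 3·exp(t/2)/4 2 veces. La antiderivada de la sacudida es la aceleración. Usando a(0) = 3/2, obtenemos a(t) = 3·exp(t/2)/2. La antiderivada de la aceleración es la velocidad. Usando v(0) = 3, obtenemos v(t) = 3·exp(t/2). Tenemos la velocidad v(t) = 3·exp(t/2). Sustituyendo t = 2*log(2): v(2*log(2)) = 6.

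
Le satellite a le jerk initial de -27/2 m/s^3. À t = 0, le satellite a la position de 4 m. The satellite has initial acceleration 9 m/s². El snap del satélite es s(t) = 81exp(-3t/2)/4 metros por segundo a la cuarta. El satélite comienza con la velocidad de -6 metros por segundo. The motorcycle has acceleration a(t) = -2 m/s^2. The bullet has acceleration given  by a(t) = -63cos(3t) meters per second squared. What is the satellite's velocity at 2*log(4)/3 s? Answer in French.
En partant du snap s(t) = 81·exp(-3·t/2)/4, nous prenons 3 primitives. En intégrant le snap et en utilisant la condition initiale j(0) = -27/2, nous obtenons j(t) = -27·exp(-3·t/2)/2. En intégrant le jerk et en utilisant la condition initiale a(0) = 9, nous obtenons a(t) = 9·exp(-3·t/2). En intégrant l'accélération et en utilisant la condition initiale v(0) = -6, nous obtenons v(t) = -6·exp(-3·t/2). De l'équation de la vitesse v(t) = -6·exp(-3·t/2), nous substituons t = 2*log(4)/3 pour obtenir v = -3/2.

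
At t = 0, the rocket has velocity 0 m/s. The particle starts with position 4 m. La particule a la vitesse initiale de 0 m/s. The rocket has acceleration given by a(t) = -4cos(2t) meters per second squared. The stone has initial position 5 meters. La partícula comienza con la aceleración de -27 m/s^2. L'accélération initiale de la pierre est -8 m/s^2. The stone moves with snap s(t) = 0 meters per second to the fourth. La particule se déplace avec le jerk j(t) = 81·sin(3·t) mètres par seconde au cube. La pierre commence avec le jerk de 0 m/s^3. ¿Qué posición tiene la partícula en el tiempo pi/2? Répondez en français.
En partant du jerk j(t) = 81·sin(3·t), nous prenons 3 intégrales. L'intégrale du jerk, avec a(0) = -27, donne l'accélération: a(t) = -27·cos(3·t). La primitive de l'accélération, avec v(0) = 0, donne la vitesse: v(t) = -9·sin(3·t). En prenant ∫v(t)dt et en appliquant x(0) = 4, nous trouvons x(t) = 3·cos(3·t) + 1. En utilisant x(t) = 3·cos(3·t) + 1 et en substituant t = pi/2, nous trouvons x = 1.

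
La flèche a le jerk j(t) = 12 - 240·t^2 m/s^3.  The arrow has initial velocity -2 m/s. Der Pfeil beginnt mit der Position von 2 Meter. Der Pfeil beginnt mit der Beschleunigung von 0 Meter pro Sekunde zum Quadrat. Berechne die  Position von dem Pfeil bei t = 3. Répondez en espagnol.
Partiendo de la sacudida j(t) = 12 - 240·t^2, tomamos 3 integrales. Integrando la sacudida y usando la condición inicial a(0) = 0, obtenemos a(t) = -80·t^3 + 12·t. La integral de la aceleración es la velocidad. Usando v(0) = -2, obtenemos v(t) = -20·t^4 + 6·t^2 - 2. Tomando ∫v(t)dt y aplicando x(0) = 2, encontramos x(t) = -4·t^5 + 2·t^3 - 2·t + 2. Usando x(t) = -4·t^5 + 2·t^3 - 2·t + 2 y sustituyendo t = 3, encontramos x = -922.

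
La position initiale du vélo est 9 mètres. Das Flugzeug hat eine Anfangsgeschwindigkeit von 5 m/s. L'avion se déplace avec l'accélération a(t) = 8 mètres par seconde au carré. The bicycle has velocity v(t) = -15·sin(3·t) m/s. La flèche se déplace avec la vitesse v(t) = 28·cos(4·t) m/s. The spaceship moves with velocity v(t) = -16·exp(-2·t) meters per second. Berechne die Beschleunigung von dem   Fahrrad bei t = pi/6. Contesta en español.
Partiendo de la velocidad v(t) = -15·sin(3·t), tomamos 1 derivada. Derivando la velocidad, obtenemos la aceleración: a(t) = -45·cos(3·t). Tenemos la aceleración a(t) = -45·cos(3·t). Sustituyendo t = pi/6: a(pi/6) = 0.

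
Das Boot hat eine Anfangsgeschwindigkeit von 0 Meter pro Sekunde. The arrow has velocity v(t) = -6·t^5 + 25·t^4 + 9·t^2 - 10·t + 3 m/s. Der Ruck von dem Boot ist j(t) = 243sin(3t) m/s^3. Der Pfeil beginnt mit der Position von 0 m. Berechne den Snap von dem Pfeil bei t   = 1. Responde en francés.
Nous devons dériver notre équation de la vitesse v(t) = -6·t^5 + 25·t^4 + 9·t^2 - 10·t + 3 3 fois. En dérivant la vitesse, nous obtenons l'accélération: a(t) = -30·t^4 + 100·t^3 + 18·t - 10. En dérivant l'accélération, nous obtenons le jerk: j(t) = -120·t^3 + 300·t^2 + 18. La dérivée du jerk donne le snap: s(t) = -360·t^2 + 600·t. Nous avons le snap s(t) = -360·t^2 + 600·t. En substituant t = 1: s(1) = 240.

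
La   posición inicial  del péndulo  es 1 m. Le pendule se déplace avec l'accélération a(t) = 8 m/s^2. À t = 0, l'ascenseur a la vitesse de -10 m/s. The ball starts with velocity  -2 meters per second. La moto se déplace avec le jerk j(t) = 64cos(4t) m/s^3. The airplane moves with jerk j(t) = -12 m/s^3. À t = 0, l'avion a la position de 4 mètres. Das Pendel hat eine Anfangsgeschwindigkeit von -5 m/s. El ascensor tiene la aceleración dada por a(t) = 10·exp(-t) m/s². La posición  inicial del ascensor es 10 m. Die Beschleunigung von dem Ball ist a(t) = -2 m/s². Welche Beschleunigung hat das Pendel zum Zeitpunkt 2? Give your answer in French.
En utilisant a(t) = 8 et en substituant t = 2, nous trouvons a = 8.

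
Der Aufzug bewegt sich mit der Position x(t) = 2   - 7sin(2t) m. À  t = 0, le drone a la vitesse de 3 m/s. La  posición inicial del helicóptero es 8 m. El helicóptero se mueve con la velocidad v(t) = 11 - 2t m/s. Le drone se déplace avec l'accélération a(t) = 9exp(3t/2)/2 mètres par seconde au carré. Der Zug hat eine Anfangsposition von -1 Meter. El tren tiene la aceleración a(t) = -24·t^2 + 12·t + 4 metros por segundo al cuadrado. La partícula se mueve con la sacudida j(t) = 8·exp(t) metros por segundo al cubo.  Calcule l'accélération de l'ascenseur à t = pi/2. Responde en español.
Partiendo de la posición x(t) = 2 - 7·sin(2·t), tomamos 2 derivadas. Derivando la posición, obtenemos la velocidad: v(t) = -14·cos(2·t). Tomando d/dt de v(t), encontramos a(t) = 28·sin(2·t). Tenemos la aceleración a(t) = 28·sin(2·t). Sustituyendo t = pi/2: a(pi/2) = 0.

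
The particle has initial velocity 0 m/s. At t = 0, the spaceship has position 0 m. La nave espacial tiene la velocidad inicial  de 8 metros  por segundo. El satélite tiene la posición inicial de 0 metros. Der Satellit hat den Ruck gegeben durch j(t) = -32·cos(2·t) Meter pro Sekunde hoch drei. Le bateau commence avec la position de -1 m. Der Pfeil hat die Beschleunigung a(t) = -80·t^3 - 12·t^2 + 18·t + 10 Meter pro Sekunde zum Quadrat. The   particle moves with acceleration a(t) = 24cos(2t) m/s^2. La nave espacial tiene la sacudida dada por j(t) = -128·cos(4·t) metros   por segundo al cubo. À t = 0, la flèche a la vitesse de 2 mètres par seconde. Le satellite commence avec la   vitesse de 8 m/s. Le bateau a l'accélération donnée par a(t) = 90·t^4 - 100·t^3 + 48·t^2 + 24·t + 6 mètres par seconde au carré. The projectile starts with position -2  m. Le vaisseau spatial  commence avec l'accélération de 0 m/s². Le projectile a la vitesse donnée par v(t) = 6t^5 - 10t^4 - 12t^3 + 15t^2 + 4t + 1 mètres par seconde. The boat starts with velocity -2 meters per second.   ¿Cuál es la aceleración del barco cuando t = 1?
Tenemos la aceleración a(t) = 90·t^4 - 100·t^3 + 48·t^2 + 24·t + 6. Sustituyendo t = 1: a(1) = 68.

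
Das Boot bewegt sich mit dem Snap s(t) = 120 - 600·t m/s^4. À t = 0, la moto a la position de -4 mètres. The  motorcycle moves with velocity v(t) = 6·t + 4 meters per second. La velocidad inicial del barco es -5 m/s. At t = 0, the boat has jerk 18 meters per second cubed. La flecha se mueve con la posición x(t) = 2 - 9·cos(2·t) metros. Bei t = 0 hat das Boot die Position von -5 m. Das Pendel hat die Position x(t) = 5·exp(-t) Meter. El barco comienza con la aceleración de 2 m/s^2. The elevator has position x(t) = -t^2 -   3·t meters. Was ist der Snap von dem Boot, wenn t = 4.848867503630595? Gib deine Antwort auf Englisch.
Using s(t) = 120 - 600·t and substituting t = 4.848867503630595, we find s = -2789.32050217836.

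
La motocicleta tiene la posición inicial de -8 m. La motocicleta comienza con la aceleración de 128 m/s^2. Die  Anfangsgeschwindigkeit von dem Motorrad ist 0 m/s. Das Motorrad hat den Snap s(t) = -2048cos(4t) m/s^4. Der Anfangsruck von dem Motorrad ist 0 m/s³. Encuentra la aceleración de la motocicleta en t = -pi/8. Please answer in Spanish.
Para resolver esto, necesitamos tomar 2 antiderivadas de nuestra ecuación del snap s(t) = -2048·cos(4·t). Tomando ∫s(t)dt y aplicando j(0) = 0, encontramos j(t) = -512·sin(4·t). Tomando ∫j(t)dt y aplicando a(0) = 128, encontramos a(t) = 128·cos(4·t). De la ecuación de la aceleración a(t) = 128·cos(4·t), sustituimos t = -pi/8 para obtener a = 0.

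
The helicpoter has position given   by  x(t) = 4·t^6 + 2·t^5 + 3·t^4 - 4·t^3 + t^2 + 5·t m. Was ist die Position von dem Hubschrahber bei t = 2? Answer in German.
Mit x(t) = 4·t^6 + 2·t^5 + 3·t^4 - 4·t^3 + t^2 + 5·t und Einsetzen von t = 2, finden wir x = 350.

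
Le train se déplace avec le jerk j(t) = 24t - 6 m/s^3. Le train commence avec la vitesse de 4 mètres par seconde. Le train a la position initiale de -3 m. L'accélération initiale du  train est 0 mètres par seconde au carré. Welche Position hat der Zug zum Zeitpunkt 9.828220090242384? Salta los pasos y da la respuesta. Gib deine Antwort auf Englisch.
The position at t = 9.828220090242384 is x = 8417.35014867381.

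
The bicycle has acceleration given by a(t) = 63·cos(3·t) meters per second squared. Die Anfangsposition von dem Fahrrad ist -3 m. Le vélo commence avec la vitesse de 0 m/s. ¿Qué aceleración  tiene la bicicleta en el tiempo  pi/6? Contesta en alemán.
Aus der Gleichung für die Beschleunigung a(t) = 63·cos(3·t), setzen wir t = pi/6 ein und erhalten a = 0.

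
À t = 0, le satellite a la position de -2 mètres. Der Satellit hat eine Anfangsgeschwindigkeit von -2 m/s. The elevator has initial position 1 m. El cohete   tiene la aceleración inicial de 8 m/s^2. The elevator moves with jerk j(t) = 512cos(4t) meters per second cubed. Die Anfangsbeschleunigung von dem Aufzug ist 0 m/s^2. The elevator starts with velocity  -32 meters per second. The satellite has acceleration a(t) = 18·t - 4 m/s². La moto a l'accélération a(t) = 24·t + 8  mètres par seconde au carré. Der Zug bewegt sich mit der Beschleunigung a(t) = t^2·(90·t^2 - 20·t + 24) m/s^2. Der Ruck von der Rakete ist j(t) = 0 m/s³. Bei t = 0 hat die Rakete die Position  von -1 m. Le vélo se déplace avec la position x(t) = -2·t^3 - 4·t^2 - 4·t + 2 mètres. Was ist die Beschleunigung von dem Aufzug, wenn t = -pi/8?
Um dies zu lösen, müssen wir 1 Integral unserer Gleichung für den Ruck j(t) = 512·cos(4·t) finden. Mit ∫j(t)dt und Anwendung von a(0) = 0, finden wir a(t) = 128·sin(4·t). Mit a(t) = 128·sin(4·t) und Einsetzen von t = -pi/8, finden wir a = -128.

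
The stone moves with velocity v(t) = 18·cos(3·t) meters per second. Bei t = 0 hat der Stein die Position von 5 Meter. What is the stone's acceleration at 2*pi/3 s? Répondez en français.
En partant de la vitesse v(t) = 18·cos(3·t), nous prenons 1 dérivée. En prenant d/dt de v(t), nous trouvons a(t) = -54·sin(3·t). De l'équation de l'accélération a(t) = -54·sin(3·t), nous substituons t = 2*pi/3 pour obtenir a = 0.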